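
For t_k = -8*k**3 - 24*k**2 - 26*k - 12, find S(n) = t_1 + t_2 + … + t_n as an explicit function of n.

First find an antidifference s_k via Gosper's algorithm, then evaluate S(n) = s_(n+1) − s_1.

Compute t_(k+1)/t_k: get (4*k**3 + 24*k**2 + 49*k + 35)/(4*k**3 + 12*k**2 + 13*k + 6).
A = 1, B = 1, C = k**3 + 3*k**2 + 13*k/4 + 3/2.
Key eq: (1)·f(k+1) = (1)·f(k) + (k**3 + 3*k**2 + 13*k/4 + 3/2).
From deg A=0, deg B=0, deg C=3: d=4.
Solving with deg f ≤ 4: f(k) = k*(2*k**3 + 4*k**2 + 3*k + 3)/8.
Then R = B(k−1)f/C = k*(2*k**3 + 4*k**2 + 3*k + 3)/(2*(2*k + 3)*(2*k**2 + 3*k + 2)), so s_k = R(k)·t_k = k*(-2*k**3 - 4*k**2 - 3*k - 3).
Verify: -8*k**3 - 24*k**2 - 26*k - 12 matches t_k.
Telescope: S(n) = s_(n+1) − s_(1) = -2*n**4 - 12*n**3 - 27*n**2 - 29*n - 12 − (-12) = n*(-2*n**3 - 12*n**2 - 27*n - 29).

S(n) = n*(-2*n**3 - 12*n**2 - 27*n - 29)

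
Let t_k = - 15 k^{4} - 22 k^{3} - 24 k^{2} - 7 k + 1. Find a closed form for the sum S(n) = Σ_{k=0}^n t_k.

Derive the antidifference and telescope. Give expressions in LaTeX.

S(n) = - 3 n^{5} - 13 n^{4} - 24 n^{3} - 21 n^{2} - 6 n + 1

The ratio is (15*k**4 + 82*k**3 + 180*k**2 + 181*k + 67)/(15*k**4 + 22*k**3 + 24*k**2 + 7*k - 1).
Take A(k)=1, B(k)=1, C(k)=k**4 + 22*k**3/15 + 8*k**2/5 + 7*k/15 - 1/15.
Solve (1)·f(k+1) − (1)·f(k) = k**4 + 22*k**3/15 + 8*k**2/5 + 7*k/15 - 1/15.
Degrees (0,0,4) ⇒ d ≤ 5.
A polynomial solution: f(k) = k*(3*k**4 - 2*k**3 + 2*k**2 - 3*k - 1)/15.
So s_k = (B(k−1)f/C)·t_k = (k*(3*k**4 - 2*k**3 + 2*k**2 - 3*k - 1)/(15*k**4 + 22*k**3 + 24*k**2 + 7*k - 1))·t_k = k*(-3*k**4 + 2*k**3 - 2*k**2 + 3*k + 1).
Δs = -15*k**4 - 22*k**3 - 24*k**2 - 7*k + 1, as required.
Σ_(k=0)^n t_k = s_(n+1) − s_(0) = (-3*n**5 - 13*n**4 - 24*n**3 - 21*n**2 - 6*n + 1) − (0), i.e. -3*n**5 - 13*n**4 - 24*n**3 - 21*n**2 - 6*n + 1.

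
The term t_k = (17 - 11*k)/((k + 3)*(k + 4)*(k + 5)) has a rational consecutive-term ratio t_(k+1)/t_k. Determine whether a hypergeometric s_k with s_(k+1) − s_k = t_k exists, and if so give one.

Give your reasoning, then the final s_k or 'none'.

Compute t_(k+1)/t_k: get (k + 3)*(11*k - 6)/((k + 6)*(11*k - 17)).
Gosper form: A/B · C(k+1)/C(k) with A=k + 3, B=k + 6, C=k - 17/11.
Set up (k + 3)·f(k+1) − (k + 5)·f(k) − (k - 17/11) = 0.
deg f ≤ 2 (via 1,1,1).
Solving with deg f ≤ 2: f(k) = k*(2*k - 19)/33.
Certificate R = B(k−1)f/C = k*(k + 5)*(2*k - 19)/(3*(11*k - 17)) gives s_k = k*(19 - 2*k)/(3*(k + 3)*(k + 4)).
Verify: (17 - 11*k)/(k**3 + 12*k**2 + 47*k + 60) matches t_k.

s_k = k*(19 - 2*k)/(3*(k + 3)*(k + 4))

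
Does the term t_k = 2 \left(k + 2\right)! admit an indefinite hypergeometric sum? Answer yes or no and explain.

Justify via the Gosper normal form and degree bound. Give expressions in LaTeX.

r(k) = k + 3 after simplifying.
Gosper form: A/B · C(k+1)/C(k) with A=k + 3, B=1, C=1.
Set up (k + 3)·f(k+1) − (1)·f(k) − (1) = 0.
Bound: deg f ≤ -1.
d = -1 < 0 ⇒ no nonzero polynomial f; not summable.

No — t_k has no hypergeometric antidifference.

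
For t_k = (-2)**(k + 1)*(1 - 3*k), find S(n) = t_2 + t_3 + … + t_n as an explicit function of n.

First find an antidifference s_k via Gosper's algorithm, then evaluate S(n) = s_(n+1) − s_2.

S(n) = 4*(-2)**n*n + 8

The ratio is 2*(-3*k - 2)/(3*k - 1).
So A=-2 and B=1, with C=k - 1/3.
f must satisfy (-2)·f(k+1) − (1)·f(k) = k - 1/3.
Degrees (0,0,1) ⇒ d ≤ 1.
Solve for f: f(k) = -(k - 1)/3 (degree 1 ≤ 1).
R(k) = B(k−1)·f(k)/C(k) = -(k - 1)/(3*k - 1); s_k = R·t_k = (-2)**(k + 1)*(k - 1).
Verify: (-2)**(k + 1)*(1 - 3*k) matches t_k.
Σ_(k=2)^n t_k = s_(n+1) − s_(2) = ((-2)**(n + 2)*n) − (-8), i.e. 4*(-2)**n*n + 8.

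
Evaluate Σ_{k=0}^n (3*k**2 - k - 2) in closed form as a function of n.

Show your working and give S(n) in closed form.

Compute t_(k+1)/t_k: get k*(3*k + 5)/(3*k**2 - k - 2).
Normal form (A,B,C) = (1, 1, k**2 - k/3 - 2/3).
Solve (1)·f(k+1) − (1)·f(k) = k**2 - k/3 - 2/3.
Degrees (0,0,2) ⇒ d ≤ 3.
Solving with deg f ≤ 3: f(k) = k*(k**2 - 2*k - 1)/3.
Get s_k = R·t_k = k*(k**2 - 2*k - 1) with R(k) = B(k−1)f(k)/C(k) = k*(k**2 - 2*k - 1)/((k - 1)*(3*k + 2)).
Verify: 3*k**2 - k - 2 matches t_k.
Telescope: S(n) = s_(n+1) − s_(0) = n**3 + n**2 - 2*n - 2 − (0) = n**3 + n**2 - 2*n - 2.

S(n) = n**3 + n**2 - 2*n - 2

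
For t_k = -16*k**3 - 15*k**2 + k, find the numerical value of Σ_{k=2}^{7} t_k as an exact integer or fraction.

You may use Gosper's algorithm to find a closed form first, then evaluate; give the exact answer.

Σ = -14586

Compute t_(k+1)/t_k: get (16*k**2 + 47*k + 30)/(k*(16*k - 1)).
Factor: A=1; B=1; C=k**3 + 15*k**2/16 - k/16.
Set up (1)·f(k+1) − (1)·f(k) − (k**3 + 15*k**2/16 - k/16) = 0.
From deg A=0, deg B=0, deg C=3: d=4.
Match coefficients ⇒ f(k) = k*(k - 1)*(k + 1)*(4*k - 3)/16.
Certificate R = B(k−1)f/C = (k - 1)*(4*k - 3)/(16*k - 1) gives s_k = k*(-4*k**3 + 3*k**2 + 4*k - 3).
Verify: k*(-16*k**2 - 15*k + 1) matches t_k.
Telescoping: Σ = s_(8) − s_(2) = -14616 − (-30) = -14586.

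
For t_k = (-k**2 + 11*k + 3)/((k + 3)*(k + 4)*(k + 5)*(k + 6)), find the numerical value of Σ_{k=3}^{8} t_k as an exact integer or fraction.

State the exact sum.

Σ = 109/4368

Step 1: r(k) = (k + 3)*(11*k - (k + 1)**2 + 14)/((k + 7)*(-k**2 + 11*k + 3)).
Take A(k)=k + 3, B(k)=k + 7, C(k)=k**2 - 11*k - 3.
Set up (k + 3)·f(k+1) − (k + 6)·f(k) − (k**2 - 11*k - 3) = 0.
From deg A=1, deg B=1, deg C=2: d=3.
A polynomial solution: f(k) = -k*(k**2 + 42*k - 13)/30.
R(k) = B(k−1)·f(k)/C(k) = -k*(k + 6)*(k**2 + 42*k - 13)/(30*(k**2 - 11*k - 3)); s_k = R·t_k = k*(k**2 + 42*k - 13)/(30*(k + 3)*(k + 4)*(k + 5)).
Check: Δs_k = (-k**2 + 11*k + 3)/(k**4 + 18*k**3 + 119*k**2 + 342*k + 360). ✓
Telescoping: Σ = s_(9) − s_(3) = 223/3640 − (61/1680) = 109/4368.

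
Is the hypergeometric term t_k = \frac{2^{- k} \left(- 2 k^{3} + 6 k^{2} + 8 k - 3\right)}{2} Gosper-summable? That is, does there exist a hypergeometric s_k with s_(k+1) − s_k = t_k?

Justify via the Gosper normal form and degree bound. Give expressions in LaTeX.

Step 1: r(k) = (2*k**3 - 14*k - 9)/(2*(2*k**3 - 6*k**2 - 8*k + 3)).
Take A(k)=1/2, B(k)=1, C(k)=k**3 - 3*k**2 - 4*k + 3/2.
Key eq: (1/2)·f(k+1) = (1)·f(k) + (k**3 - 3*k**2 - 4*k + 3/2).
Bound: deg f ≤ 3.
Solving with deg f ≤ 3: f(k) = -2*k**3 + 2*k - 3.
Certificate R = B(k−1)f/C = -2*(2*k**3 - 2*k + 3)/(2*k**3 - 6*k**2 - 8*k + 3) gives s_k = (2*k**3 - 2*k + 3)/2**k.
s_(k+1) − s_k = (-2*k**3 + 6*k**2 + 8*k - 3)/(2*2**k) = t_k.

Yes. s_k = 2^{- k} \left(2 k^{3} - 2 k + 3\right).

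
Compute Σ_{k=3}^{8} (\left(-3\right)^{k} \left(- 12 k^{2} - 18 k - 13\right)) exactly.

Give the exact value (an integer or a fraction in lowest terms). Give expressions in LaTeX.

Σ = -4801896

t_(k+1)/t_k = 3*(-12*k**2 - 42*k - 43)/(12*k**2 + 18*k + 13).
Factor: A=-3; B=1; C=k**2 + 3*k/2 + 13/12.
Solve (-3)·f(k+1) − (1)·f(k) = k**2 + 3*k/2 + 13/12.
Degrees (0,0,2) ⇒ d ≤ 2.
Match coefficients ⇒ f(k) = -(3*k**2 + 1)/12.
Then R = B(k−1)f/C = -(3*k**2 + 1)/(12*k**2 + 18*k + 13), so s_k = R(k)·t_k = (-3)**k*(3*k**2 + 1).
Verify: (-3)**k*(-12*k**2 - 18*k - 13) matches t_k.
Σ_(k=3)^(8) t_k = s_(9) − s_(3) = -4802652 − (-756) = -4801896.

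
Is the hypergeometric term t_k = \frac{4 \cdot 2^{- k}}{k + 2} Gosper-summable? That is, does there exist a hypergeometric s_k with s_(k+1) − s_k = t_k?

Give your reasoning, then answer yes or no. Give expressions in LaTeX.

r(k) = (k + 2)/(2*(k + 3)) after simplifying.
Gosper form: A/B · C(k+1)/C(k) with A=k/2 + 1, B=k + 3, C=1.
f must satisfy (k/2 + 1)·f(k+1) − (k + 2)·f(k) = 1.
Bound: deg f ≤ -1.
d = -1 < 0 ⇒ no nonzero polynomial f; not summable.

No; the degree bound rules out any f.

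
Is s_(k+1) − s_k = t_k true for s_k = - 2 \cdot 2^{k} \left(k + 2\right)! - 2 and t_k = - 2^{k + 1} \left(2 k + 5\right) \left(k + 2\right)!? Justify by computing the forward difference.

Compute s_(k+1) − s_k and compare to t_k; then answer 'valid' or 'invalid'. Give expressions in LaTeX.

Valid: the claim telescopes to t_k.

s_(k+1) = -2*2**(k + 1)*factorial(k + 3) - 2
s_(k+1) − s_k = -2**(k + 1)*(2*k + 5)*factorial(k + 2)
(s_(k+1) − s_k) − t_k = 0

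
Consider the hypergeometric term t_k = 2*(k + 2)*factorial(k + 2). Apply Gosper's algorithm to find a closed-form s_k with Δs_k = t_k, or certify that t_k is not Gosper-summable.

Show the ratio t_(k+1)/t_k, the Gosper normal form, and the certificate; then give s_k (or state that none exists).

s_k = 2*factorial(k + 2)

Ratio r(k) = (k + 3)**2/(k + 2).
Normal form (A,B,C) = (k + 3, 1, k + 2).
f must satisfy (k + 3)·f(k+1) − (1)·f(k) = k + 2.
From deg A=1, deg B=0, deg C=1: d=0.
Solving with deg f ≤ 0: f(k) = 1.
R(k) = B(k−1)·f(k)/C(k) = 1/(k + 2); s_k = R·t_k = 2*factorial(k + 2).
s_(k+1) − s_k = 2*(k + 2)*factorial(k + 2) = t_k.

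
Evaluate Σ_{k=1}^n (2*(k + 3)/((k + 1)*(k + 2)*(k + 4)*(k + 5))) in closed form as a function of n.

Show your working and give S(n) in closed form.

t_(k+1)/t_k = (k + 1)*(k + 4)**2/((k + 3)**2*(k + 6)).
A = k + 1, B = k + 6, C = k**2 + 6*k + 9.
Key eq: (k + 1)·f(k+1) = (k + 5)·f(k) + (k**2 + 6*k + 9).
d = 4 from the (1,1,2) case.
Coefficient equations give f(k) = k*(k + 2)*(k + 3)*(k + 5)/8.
Get s_k = R·t_k = k*(k + 5)/(4*(k**2 + 5*k + 4)) with R(k) = B(k−1)f(k)/C(k) = k*(k + 2)*(k + 5)**2/(8*(k + 3)).
s_(k+1) − s_k = 2*(k + 3)/(k**4 + 12*k**3 + 49*k**2 + 78*k + 40) = t_k.
s_(n+1) = (n**2 + 7*n + 6)/(4*(n**2 + 7*n + 10)) and s_(1) = 3/20, so S(n) = n*(n + 7)/(10*(n**2 + 7*n + 10)).

S(n) = n*(n + 7)/(10*(n**2 + 7*n + 10))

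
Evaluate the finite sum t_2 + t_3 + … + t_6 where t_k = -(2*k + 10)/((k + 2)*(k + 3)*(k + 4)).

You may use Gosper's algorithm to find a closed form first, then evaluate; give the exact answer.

Σ = -19/60

The ratio is (k + 2)*(k + 6)/(k + 5)**2.
Factor: A=k + 2; B=k + 5; C=k + 5.
Solve (k + 2)·f(k+1) − (k + 4)·f(k) = k + 5.
Bound: deg f ≤ 2.
Solving with deg f ≤ 2: f(k) = k*(7*k + 23)/12.
R(k) = B(k−1)·f(k)/C(k) = k*(k + 4)*(7*k + 23)/(12*(k + 5)); s_k = R·t_k = -k*(7*k + 23)/(6*(k + 2)*(k + 3)).
Verify: 2*(-k - 5)/(k**3 + 9*k**2 + 26*k + 24) matches t_k.
Σ_(k=2)^(6) t_k = s_(7) − s_(2) = -14/15 − (-37/60) = -19/60.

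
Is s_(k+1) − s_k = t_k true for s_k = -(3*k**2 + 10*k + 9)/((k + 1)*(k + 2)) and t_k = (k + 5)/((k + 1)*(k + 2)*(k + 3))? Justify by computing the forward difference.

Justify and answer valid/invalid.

s_(k+1) = (-10*k - 3*(k + 1)**2 - 19)/((k + 2)*(k + 3))
s_(k+1) − s_k = (k + 5)/(k**3 + 6*k**2 + 11*k + 6)
(s_(k+1) − s_k) − t_k = 0

valid (s_(k+1) − s_k reduces to t_k)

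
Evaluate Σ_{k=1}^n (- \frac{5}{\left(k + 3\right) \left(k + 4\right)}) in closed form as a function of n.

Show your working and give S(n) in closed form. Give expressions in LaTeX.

Step 1: r(k) = (k + 3)/(k + 5).
A = k + 3, B = k + 5, C = 1.
Need (k + 3)·f(k+1) − (k + 4)·f(k) = 1.
Bound: deg f ≤ 1.
Coefficient equations give f(k) = k/3.
So s_k = (B(k−1)f/C)·t_k = (k*(k + 4)/3)·t_k = -5*k/(3*k + 9).
Check: Δs_k = -5/(k**2 + 7*k + 12). ✓
s_(n+1) = 5*(-n - 1)/(3*(n + 4)) and s_(1) = -5/12, so S(n) = -5*n/(4*n + 16).

S(n) = - \frac{5 n}{4 n + 16}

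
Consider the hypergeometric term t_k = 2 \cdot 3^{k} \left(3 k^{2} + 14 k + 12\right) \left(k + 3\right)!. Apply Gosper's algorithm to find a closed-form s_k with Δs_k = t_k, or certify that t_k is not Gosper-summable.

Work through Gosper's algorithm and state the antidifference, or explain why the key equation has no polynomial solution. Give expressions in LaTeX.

r(k) = 3*(3*k**3 + 32*k**2 + 109*k + 116)/(3*k**2 + 14*k + 12) after simplifying.
Normal form (A,B,C) = (3*k + 12, 1, k**2 + 14*k/3 + 4).
Need (3*k + 12)·f(k+1) − (1)·f(k) = k**2 + 14*k/3 + 4.
From deg A=1, deg B=0, deg C=2: d=1.
Solve for f: f(k) = k/3 (degree 1 ≤ 1).
So s_k = (B(k−1)f/C)·t_k = (k/(3*k**2 + 14*k + 12))·t_k = 2*3**k*k*factorial(k + 3).
Check: Δs_k = 2*3**k*(3*k**2 + 14*k + 12)*factorial(k + 3). ✓

s_k = 2 \cdot 3^{k} k \left(k + 3\right)!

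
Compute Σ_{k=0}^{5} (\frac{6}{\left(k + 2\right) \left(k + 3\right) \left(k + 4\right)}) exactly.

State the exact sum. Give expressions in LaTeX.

Ratio r(k) = (k + 2)/(k + 5).
Factor: A=k + 2; B=k + 5; C=1.
Need (k + 2)·f(k+1) − (k + 4)·f(k) = 1.
Bound: deg f ≤ 2.
Match coefficients ⇒ f(k) = k*(k + 5)/12.
Certificate R = B(k−1)f/C = k*(k + 4)*(k + 5)/12 gives s_k = k*(k + 5)/(2*(k + 2)*(k + 3)).
Check: Δs_k = 6/(k**3 + 9*k**2 + 26*k + 24). ✓
Σ_(k=0)^(5) t_k = s_(6) − s_(0) = 11/24 − (0) = 11/24.

Σ = 11/24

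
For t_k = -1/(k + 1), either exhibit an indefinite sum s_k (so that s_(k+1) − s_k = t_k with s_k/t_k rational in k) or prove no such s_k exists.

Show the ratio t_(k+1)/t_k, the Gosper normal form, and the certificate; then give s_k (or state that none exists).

not Gosper-summable; s_k does not exist

The ratio is (k + 1)/(k + 2).
A = k + 1, B = k + 2, C = 1.
Set up (k + 1)·f(k+1) − (k + 1)·f(k) − (1) = 0.
Degrees (1,1,0) ⇒ d ≤ 0.
Put f(k) = c0: A·f(k+1) − B(k−1)·f(k) − C = -1; need -1 = 0 — inconsistent ⇒ no f, not summable.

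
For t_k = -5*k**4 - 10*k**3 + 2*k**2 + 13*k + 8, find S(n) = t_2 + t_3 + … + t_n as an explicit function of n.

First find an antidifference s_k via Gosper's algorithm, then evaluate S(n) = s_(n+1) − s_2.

The ratio is (5*k**4 + 30*k**3 + 58*k**2 + 33*k - 8)/(5*k**4 + 10*k**3 - 2*k**2 - 13*k - 8).
A = 1, B = 1, C = k**4 + 2*k**3 - 2*k**2/5 - 13*k/5 - 8/5.
Key eq: (1)·f(k+1) = (1)·f(k) + (k**4 + 2*k**3 - 2*k**2/5 - 13*k/5 - 8/5).
From deg A=0, deg B=0, deg C=4: d=5.
Match coefficients ⇒ f(k) = k*(k**4 - 4*k**2 - 3*k - 2)/5.
Then R = B(k−1)f/C = k*(k**4 - 4*k**2 - 3*k - 2)/(5*k**4 + 10*k**3 - 2*k**2 - 13*k - 8), so s_k = R(k)·t_k = k*(-k**4 + 4*k**2 + 3*k + 2).
Verify: -5*k**4 - 10*k**3 + 2*k**2 + 13*k + 8 matches t_k.
Telescope: S(n) = s_(n+1) − s_(2) = -n**5 - 5*n**4 - 6*n**3 + 5*n**2 + 15*n + 8 − (16) = -n**5 - 5*n**4 - 6*n**3 + 5*n**2 + 15*n - 8.

S(n) = -n**5 - 5*n**4 - 6*n**3 + 5*n**2 + 15*n - 8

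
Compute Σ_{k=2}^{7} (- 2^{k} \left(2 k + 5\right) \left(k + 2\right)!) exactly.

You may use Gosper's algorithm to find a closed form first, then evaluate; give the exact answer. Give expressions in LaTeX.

r(k) = 2*(k + 3)*(2*k + 7)/(2*k + 5) after simplifying.
Normal form (A,B,C) = (2*k + 6, 1, k + 5/2).
Set up (2*k + 6)·f(k+1) − (1)·f(k) − (k + 5/2) = 0.
From deg A=1, deg B=0, deg C=1: d=0.
A polynomial solution: f(k) = 1/2.
So s_k = (B(k−1)f/C)·t_k = (1/(2*k + 5))·t_k = -2**k*factorial(k + 2).
Δs = -2**k*(2*k + 5)*factorial(k + 2), as required.
Evaluate s at k=8 and k=2: -928972800 and -96; difference -928972704.

Σ = -928972704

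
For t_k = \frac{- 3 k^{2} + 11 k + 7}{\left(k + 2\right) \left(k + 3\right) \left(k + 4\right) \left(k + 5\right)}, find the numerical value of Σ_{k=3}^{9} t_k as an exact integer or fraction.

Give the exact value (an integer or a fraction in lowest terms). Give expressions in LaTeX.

Σ = -163/10920

The ratio is (k + 2)*(11*k - 3*(k + 1)**2 + 18)/((k + 6)*(-3*k**2 + 11*k + 7)).
A = k + 2, B = k + 6, C = k**2 - 11*k/3 - 7/3.
Solve (k + 2)·f(k+1) − (k + 5)·f(k) = k**2 - 11*k/3 - 7/3.
Degrees (1,1,2) ⇒ d ≤ 3.
Coefficient equations give f(k) = k*(k**2 - 63*k - 22)/72.
Get s_k = R·t_k = k*(-k**2 + 63*k + 22)/(24*(k + 2)*(k + 3)*(k + 4)) with R(k) = B(k−1)f(k)/C(k) = k*(k + 5)*(k**2 - 63*k - 22)/(24*(3*k**2 - 11*k - 7)).
Verify: (-3*k**2 + 11*k + 7)/(k**4 + 14*k**3 + 71*k**2 + 154*k + 120) matches t_k.
Sum = s_(10) − s_(3); s_(10) = 115/1092, s_(3) = 101/840 ⇒ -163/10920.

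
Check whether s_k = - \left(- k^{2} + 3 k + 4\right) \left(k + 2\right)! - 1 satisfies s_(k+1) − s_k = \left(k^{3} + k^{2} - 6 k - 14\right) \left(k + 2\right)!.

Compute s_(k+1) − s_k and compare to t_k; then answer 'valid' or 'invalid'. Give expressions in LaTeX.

s_(k+1) = -(3*k - (k + 1)**2 + 7)*factorial(k + 3) - 1
s_(k+1) − s_k = (k**3 + k**2 - 6*k - 14)*factorial(k + 2)
(s_(k+1) − s_k) − t_k = 0

valid (s_(k+1) − s_k reduces to t_k)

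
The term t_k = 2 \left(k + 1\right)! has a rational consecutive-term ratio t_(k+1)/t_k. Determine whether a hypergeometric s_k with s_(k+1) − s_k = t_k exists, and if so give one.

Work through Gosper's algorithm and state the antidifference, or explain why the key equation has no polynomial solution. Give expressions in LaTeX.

r(k) = k + 2 after simplifying.
Normal form (A,B,C) = (k + 2, 1, 1).
Key eq: (k + 2)·f(k+1) = (1)·f(k) + (1).
Degrees (1,0,0) ⇒ d ≤ -1.
Negative degree bound (-1): no f exists, t_k not Gosper-summable.

not Gosper-summable; s_k does not exist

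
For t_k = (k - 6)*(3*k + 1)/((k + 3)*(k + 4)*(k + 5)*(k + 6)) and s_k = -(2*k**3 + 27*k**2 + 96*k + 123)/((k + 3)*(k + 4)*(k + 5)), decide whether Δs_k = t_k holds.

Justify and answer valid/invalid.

s_(k+1) = (-96*k - 2*(k + 1)**3 - 27*(k + 1)**2 - 219)/((k + 4)*(k + 5)*(k + 6))
s_(k+1) − s_k = (3*k**2 - 17*k - 6)/(k**4 + 18*k**3 + 119*k**2 + 342*k + 360)
(s_(k+1) − s_k) − t_k = 0

Valid — Δs_k = t_k.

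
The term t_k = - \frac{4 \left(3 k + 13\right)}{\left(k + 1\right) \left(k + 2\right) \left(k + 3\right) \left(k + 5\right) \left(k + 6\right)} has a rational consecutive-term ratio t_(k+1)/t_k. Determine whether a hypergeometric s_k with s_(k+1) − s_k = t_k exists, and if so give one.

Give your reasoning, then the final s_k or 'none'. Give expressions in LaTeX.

s_k = \frac{2 k \left(- k^{2} - 8 k - 17\right)}{5 \left(k^{3} + 8 k^{2} + 17 k + 10\right)}

Ratio r(k) = (k + 1)*(k + 5)*(3*k + 16)/((k + 4)*(k + 7)*(3*k + 13)).
So A=k + 1 and B=k + 7, with C=k**2 + 25*k/3 + 52/3.
Solve (k + 1)·f(k+1) − (k + 6)·f(k) = k**2 + 25*k/3 + 52/3.
Degrees (1,1,2) ⇒ d ≤ 5.
Solving with deg f ≤ 5: f(k) = k*(k + 3)*(k + 4)*(k**2 + 8*k + 17)/30.
So s_k = (B(k−1)f/C)·t_k = (k*(k + 3)*(k + 6)*(k**2 + 8*k + 17)/(10*(3*k + 13)))·t_k = 2*k*(-k**2 - 8*k - 17)/(5*(k**3 + 8*k**2 + 17*k + 10)).
Check: Δs_k = 4*(-3*k - 13)/(k**5 + 17*k**4 + 107*k**3 + 307*k**2 + 396*k + 180). ✓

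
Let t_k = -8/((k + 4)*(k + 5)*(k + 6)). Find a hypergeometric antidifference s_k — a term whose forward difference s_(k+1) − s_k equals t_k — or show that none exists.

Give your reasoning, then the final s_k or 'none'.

s_k = k*(-k - 9)/(5*(k + 4)*(k + 5))

The ratio is (k + 4)/(k + 7).
So A=k + 4 and B=k + 7, with C=1.
f must satisfy (k + 4)·f(k+1) − (k + 6)·f(k) = 1.
Bound: deg f ≤ 2.
Coefficient equations give f(k) = k*(k + 9)/40.
So s_k = (B(k−1)f/C)·t_k = (k*(k + 6)*(k + 9)/40)·t_k = k*(-k - 9)/(5*(k + 4)*(k + 5)).
Check: Δs_k = -8/(k**3 + 15*k**2 + 74*k + 120). ✓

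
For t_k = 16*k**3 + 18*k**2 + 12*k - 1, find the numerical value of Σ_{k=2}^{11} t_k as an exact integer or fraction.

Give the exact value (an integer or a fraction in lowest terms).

Ratio r(k) = (16*k**3 + 66*k**2 + 96*k + 45)/(16*k**3 + 18*k**2 + 12*k - 1).
Normal form (A,B,C) = (1, 1, k**3 + 9*k**2/8 + 3*k/4 - 1/16).
Set up (1)·f(k+1) − (1)·f(k) − (k**3 + 9*k**2/8 + 3*k/4 - 1/16) = 0.
From deg A=0, deg B=0, deg C=3: d=4.
Solve for f: f(k) = k*(4*k**3 - 2*k**2 + k - 4)/16 (degree 4 ≤ 4).
R(k) = B(k−1)·f(k)/C(k) = k*(4*k**3 - 2*k**2 + k - 4)/(16*k**3 + 18*k**2 + 12*k - 1); s_k = R·t_k = k*(4*k**3 - 2*k**2 + k - 4).
Δs = 16*k**3 + 18*k**2 + 12*k - 1, as required.
Evaluate s at k=12 and k=2: 79584 and 44; difference 79540.

Σ = 79540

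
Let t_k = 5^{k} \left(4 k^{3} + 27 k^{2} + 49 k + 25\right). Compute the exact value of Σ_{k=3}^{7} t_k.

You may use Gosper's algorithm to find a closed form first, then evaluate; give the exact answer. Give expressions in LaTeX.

Compute t_(k+1)/t_k: get 5*(4*k**3 + 39*k**2 + 115*k + 105)/(4*k**3 + 27*k**2 + 49*k + 25).
Factor: A=5; B=1; C=k**3 + 27*k**2/4 + 49*k/4 + 25/4.
Set up (5)·f(k+1) − (1)·f(k) − (k**3 + 27*k**2/4 + 49*k/4 + 25/4) = 0.
From deg A=0, deg B=0, deg C=3: d=3.
Solving with deg f ≤ 3: f(k) = k*(k**2 + 3*k + 1)/4.
R(k) = B(k−1)·f(k)/C(k) = k*(k**2 + 3*k + 1)/(4*k**3 + 27*k**2 + 49*k + 25); s_k = R·t_k = 5**k*k*(k**2 + 3*k + 1).
Check: Δs_k = 5**k*(4*k**3 + 27*k**2 + 49*k + 25). ✓
Telescoping: Σ = s_(8) − s_(3) = 278125000 − (7125) = 278117875.

Σ = 278117875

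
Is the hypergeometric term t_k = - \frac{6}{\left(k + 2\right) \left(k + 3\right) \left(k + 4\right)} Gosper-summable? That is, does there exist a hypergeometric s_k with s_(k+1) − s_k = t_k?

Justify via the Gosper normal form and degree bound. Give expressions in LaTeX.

Yes. s_k = \frac{k \left(- k - 5\right)}{2 \left(k + 2\right) \left(k + 3\right)}.

Compute t_(k+1)/t_k: get (k + 2)/(k + 5).
Factor: A=k + 2; B=k + 5; C=1.
f must satisfy (k + 2)·f(k+1) − (k + 4)·f(k) = 1.
Bound: deg f ≤ 2.
Match coefficients ⇒ f(k) = k*(k + 5)/12.
Then R = B(k−1)f/C = k*(k + 4)*(k + 5)/12, so s_k = R(k)·t_k = k*(-k - 5)/(2*(k + 2)*(k + 3)).
Check: Δs_k = -6/(k**3 + 9*k**2 + 26*k + 24). ✓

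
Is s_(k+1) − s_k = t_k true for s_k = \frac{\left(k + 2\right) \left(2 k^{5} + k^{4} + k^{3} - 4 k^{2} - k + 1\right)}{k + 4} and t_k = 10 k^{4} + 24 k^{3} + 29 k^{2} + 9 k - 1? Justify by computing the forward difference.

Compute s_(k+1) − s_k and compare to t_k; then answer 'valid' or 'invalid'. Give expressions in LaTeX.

Invalid: residual \frac{2 \left(- 8 k^{5} - 63 k^{4} - 124 k^{3} - 129 k^{2} - 36 k + 5\right)}{k^{2} + 9 k + 20} ≠ 0.

s_(k+1) = k*(2*k**5 + 17*k**4 + 58*k**3 + 100*k**2 + 83*k + 24)/(k + 5)
s_(k+1) − s_k = (10*k**6 + 98*k**5 + 319*k**4 + 502*k**3 + 402*k**2 + 99*k - 10)/(k**2 + 9*k + 20)
(s_(k+1) − s_k) − t_k = 2*(-8*k**5 - 63*k**4 - 124*k**3 - 129*k**2 - 36*k + 5)/(k**2 + 9*k + 20)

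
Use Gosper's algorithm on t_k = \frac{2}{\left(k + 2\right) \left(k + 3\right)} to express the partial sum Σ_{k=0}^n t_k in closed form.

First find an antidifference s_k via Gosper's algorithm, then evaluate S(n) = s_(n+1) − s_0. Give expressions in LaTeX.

S(n) = \frac{n + 1}{n + 3}

Compute t_(k+1)/t_k: get (k + 2)/(k + 4).
Factor: A=k + 2; B=k + 4; C=1.
Set up (k + 2)·f(k+1) − (k + 3)·f(k) − (1) = 0.
Degrees (1,1,0) ⇒ d ≤ 1.
Solve for f: f(k) = k/2 (degree 1 ≤ 1).
Get s_k = R·t_k = k/(k + 2) with R(k) = B(k−1)f(k)/C(k) = k*(k + 3)/2.
s_(k+1) − s_k = 2/(k**2 + 5*k + 6) = t_k.
Telescope: S(n) = s_(n+1) − s_(0) = (n + 1)/(n + 3) − (0) = (n + 1)/(n + 3).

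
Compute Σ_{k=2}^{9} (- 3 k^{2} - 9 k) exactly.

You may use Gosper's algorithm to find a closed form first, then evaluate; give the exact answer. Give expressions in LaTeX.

Compute t_(k+1)/t_k: get (k**2 + 5*k + 4)/(k*(k + 3)).
A = 1, B = 1, C = k**2 + 3*k.
Set up (1)·f(k+1) − (1)·f(k) − (k**2 + 3*k) = 0.
deg f ≤ 3 (via 0,0,2).
Match coefficients ⇒ f(k) = k*(k - 1)*(k + 4)/3.
Certificate R = B(k−1)f/C = (k - 1)*(k + 4)/(3*(k + 3)) gives s_k = k*(-k**2 - 3*k + 4).
Check: Δs_k = 3*k*(-k - 3). ✓
Σ_(k=2)^(9) t_k = s_(10) − s_(2) = -1260 − (-12) = -1248.

Σ = -1248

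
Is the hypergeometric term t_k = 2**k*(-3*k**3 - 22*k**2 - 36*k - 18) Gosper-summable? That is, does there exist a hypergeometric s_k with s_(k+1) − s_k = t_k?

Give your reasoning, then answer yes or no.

Yes. s_k = 2**k*k*(-3*k**2 - 4*k - 2).

r(k) = 2*(3*k**3 + 31*k**2 + 89*k + 79)/(3*k**3 + 22*k**2 + 36*k + 18) after simplifying.
Factor: A=2; B=1; C=k**3 + 22*k**2/3 + 12*k + 6.
Set up (2)·f(k+1) − (1)·f(k) − (k**3 + 22*k**2/3 + 12*k + 6) = 0.
From deg A=0, deg B=0, deg C=3: d=3.
Match coefficients ⇒ f(k) = k*(3*k**2 + 4*k + 2)/3.
Get s_k = R·t_k = 2**k*k*(-3*k**2 - 4*k - 2) with R(k) = B(k−1)f(k)/C(k) = k*(3*k**2 + 4*k + 2)/(3*k**3 + 22*k**2 + 36*k + 18).
Verify: 2**k*(-3*k**3 - 22*k**2 - 36*k - 18) matches t_k.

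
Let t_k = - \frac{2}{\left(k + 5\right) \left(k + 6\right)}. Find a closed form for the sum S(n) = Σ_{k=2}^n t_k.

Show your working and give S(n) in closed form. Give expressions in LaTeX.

S(n) = \frac{2 \left(1 - n\right)}{7 \left(n + 6\right)}

Step 1: r(k) = (k + 5)/(k + 7).
A = k + 5, B = k + 7, C = 1.
Key eq: (k + 5)·f(k+1) = (k + 6)·f(k) + (1).
Degrees (1,1,0) ⇒ d ≤ 1.
Solve for f: f(k) = k/5 (degree 1 ≤ 1).
Certificate R = B(k−1)f/C = k*(k + 6)/5 gives s_k = -2*k/(5*k + 25).
Verify: -2/(k**2 + 11*k + 30) matches t_k.
s_(n+1) = 2*(-n - 1)/(5*(n + 6)) and s_(2) = -4/35, so S(n) = 2*(1 - n)/(7*(n + 6)).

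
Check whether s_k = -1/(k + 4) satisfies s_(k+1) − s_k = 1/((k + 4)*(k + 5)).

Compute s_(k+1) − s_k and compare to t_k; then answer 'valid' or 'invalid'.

Valid: the claim telescopes to t_k.

s_(k+1) = -1/(k + 5)
s_(k+1) − s_k = 1/((k + 4)*(k + 5))
(s_(k+1) − s_k) − t_k = 0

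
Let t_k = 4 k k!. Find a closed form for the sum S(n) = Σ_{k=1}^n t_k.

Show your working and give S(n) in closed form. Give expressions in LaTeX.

S(n) = 4 \left(n + 1\right)! - 4

Ratio r(k) = (k + 1)**2/k.
So A=k + 1 and B=1, with C=k.
Set up (k + 1)·f(k+1) − (1)·f(k) − (k) = 0.
deg f ≤ 0 (via 1,0,1).
Solve for f: f(k) = 1 (degree 0 ≤ 0).
Then R = B(k−1)f/C = 1/k, so s_k = R(k)·t_k = 4*factorial(k).
s_(k+1) − s_k = 4*k*factorial(k) = t_k.
s_(n+1) = 4*factorial(n + 1) and s_(1) = 4, so S(n) = 4*factorial(n + 1) - 4.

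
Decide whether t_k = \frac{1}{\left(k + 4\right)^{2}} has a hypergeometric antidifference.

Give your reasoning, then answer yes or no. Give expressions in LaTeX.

The ratio is (k + 4)**2/(k + 5)**2.
A = k**2 + 8*k + 16, B = k**2 + 10*k + 25, C = 1.
Set up (k**2 + 8*k + 16)·f(k+1) − (k**2 + 8*k + 16)·f(k) − (1) = 0.
Degrees (2,2,0) ⇒ d ≤ 0.
Put f(k) = c0: A·f(k+1) − B(k−1)·f(k) − C = -1; need -1 = 0 — inconsistent ⇒ no f, not summable.

No — t_k has no hypergeometric antidifference.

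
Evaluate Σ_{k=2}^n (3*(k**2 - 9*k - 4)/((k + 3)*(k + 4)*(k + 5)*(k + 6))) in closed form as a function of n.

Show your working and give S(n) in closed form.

The ratio is (k + 3)*(9*k - (k + 1)**2 + 13)/((k + 7)*(-k**2 + 9*k + 4)).
Normal form (A,B,C) = (k + 3, k + 7, k**2 - 9*k - 4).
f must satisfy (k + 3)·f(k+1) − (k + 6)·f(k) = k**2 - 9*k - 4.
Degrees (1,1,2) ⇒ d ≤ 3.
A polynomial solution: f(k) = -k*(k**2 + 57*k + 2)/45.
R(k) = B(k−1)·f(k)/C(k) = -k*(k + 6)*(k**2 + 57*k + 2)/(45*(k**2 - 9*k - 4)); s_k = R·t_k = k*(-k**2 - 57*k - 2)/(15*(k + 3)*(k + 4)*(k + 5)).
s_(k+1) − s_k = 3*(k**2 - 9*k - 4)/(k**4 + 18*k**3 + 119*k**2 + 342*k + 360) = t_k.
Evaluate: s_(n+1) = (-n**3 - 60*n**2 - 119*n - 60)/(15*(n**3 + 15*n**2 + 74*n + 120)); subtract s_(2) = -8/105 ⇒ S(n) = (n**3 - 300*n**2 - 241*n + 540)/(105*(n**3 + 15*n**2 + 74*n + 120)).

S(n) = (n**3 - 300*n**2 - 241*n + 540)/(105*(n**3 + 15*n**2 + 74*n + 120))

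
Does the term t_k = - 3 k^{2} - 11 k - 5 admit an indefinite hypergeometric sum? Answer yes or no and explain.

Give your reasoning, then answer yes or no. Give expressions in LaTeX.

Yes. s_k = k^{2} \left(- k - 4\right).

t_(k+1)/t_k = (3*k**2 + 17*k + 19)/(3*k**2 + 11*k + 5).
Factor: A=1; B=1; C=k**2 + 11*k/3 + 5/3.
Set up (1)·f(k+1) − (1)·f(k) − (k**2 + 11*k/3 + 5/3) = 0.
deg f ≤ 3 (via 0,0,2).
Coefficient equations give f(k) = k**2*(k + 4)/3.
Certificate R = B(k−1)f/C = k**2*(k + 4)/(3*k**2 + 11*k + 5) gives s_k = k**2*(-k - 4).
Verify: -3*k**2 - 11*k - 5 matches t_k.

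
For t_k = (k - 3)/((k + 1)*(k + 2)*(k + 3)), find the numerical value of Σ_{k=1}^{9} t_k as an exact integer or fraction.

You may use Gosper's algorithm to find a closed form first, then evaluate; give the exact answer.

Step 1: r(k) = (k - 2)*(k + 1)/((k - 3)*(k + 4)).
Normal form (A,B,C) = (k + 1, k + 4, k - 3).
Solve (k + 1)·f(k+1) − (k + 3)·f(k) = k - 3.
From deg A=1, deg B=1, deg C=1: d=2.
Solve for f: f(k) = -k*(k + 5)/2 (degree 2 ≤ 2).
R(k) = B(k−1)·f(k)/C(k) = -k*(k + 3)*(k + 5)/(2*(k - 3)); s_k = R·t_k = k*(-k - 5)/(2*(k + 1)*(k + 2)).
Verify: (k - 3)/(k**3 + 6*k**2 + 11*k + 6) matches t_k.
Evaluate s at k=10 and k=1: -25/44 and -1/2; difference -3/44.

Σ = -3/44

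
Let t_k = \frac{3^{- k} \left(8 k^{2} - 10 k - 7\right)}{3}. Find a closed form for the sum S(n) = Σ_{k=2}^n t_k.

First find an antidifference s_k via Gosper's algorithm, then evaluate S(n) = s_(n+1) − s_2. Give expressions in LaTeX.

S(n) = 3^{- n - 1} \left(4 \cdot 3^{n} - 4 n^{2} - 7 n - 1\right)

Compute t_(k+1)/t_k: get (8*k**2 + 6*k - 9)/(3*(8*k**2 - 10*k - 7)).
So A=1/3 and B=1, with C=k**2 - 5*k/4 - 7/8.
Key eq: (1/3)·f(k+1) = (1)·f(k) + (k**2 - 5*k/4 - 7/8).
deg f ≤ 2 (via 0,0,2).
Solving with deg f ≤ 2: f(k) = -3*(4*k**2 - k - 2)/8.
Get s_k = R·t_k = (-4*k**2 + k + 2)/3**k with R(k) = B(k−1)f(k)/C(k) = -3*(4*k**2 - k - 2)/((2*k + 1)*(4*k - 7)).
s_(k+1) − s_k = (8*k**2 - 10*k - 7)/(3*3**k) = t_k.
Σ_(k=2)^n t_k = s_(n+1) − s_(2) = (3**(-n - 1)*(-4*n**2 - 7*n - 1)) − (-4/3), i.e. 3**(-n - 1)*(4*3**n - 4*n**2 - 7*n - 1).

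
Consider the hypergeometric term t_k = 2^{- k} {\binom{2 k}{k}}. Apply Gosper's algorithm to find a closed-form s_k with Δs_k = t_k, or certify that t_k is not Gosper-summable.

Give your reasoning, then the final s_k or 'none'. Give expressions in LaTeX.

none — t_k is not Gosper-summable

Compute t_(k+1)/t_k: get (2*k + 1)/(k + 1).
Take A(k)=2*k + 1, B(k)=k + 1, C(k)=1.
Solve (2*k + 1)·f(k+1) − (k)·f(k) = 1.
deg f ≤ -1 (via 1,1,0).
d = -1 < 0 ⇒ no nonzero polynomial f; not summable.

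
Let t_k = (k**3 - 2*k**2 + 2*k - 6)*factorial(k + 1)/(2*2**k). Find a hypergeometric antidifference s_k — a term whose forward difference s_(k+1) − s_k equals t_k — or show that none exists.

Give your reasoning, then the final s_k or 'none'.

t_(k+1)/t_k = (k**4 + 3*k**3 + 3*k**2 - 3*k - 10)/(2*(k**3 - 2*k**2 + 2*k - 6)).
Take A(k)=k/2 + 1, B(k)=1, C(k)=k**3 - 2*k**2 + 2*k - 6.
Need (k/2 + 1)·f(k+1) − (1)·f(k) = k**3 - 2*k**2 + 2*k - 6.
d = 2 from the (1,0,3) case.
A polynomial solution: f(k) = 2*(k**2 - 4*k + 1).
So s_k = (B(k−1)f/C)·t_k = (2*(k**2 - 4*k + 1)/(k**3 - 2*k**2 + 2*k - 6))·t_k = (k**2 - 4*k + 1)*factorial(k + 1)/2**k.
Verify: (k**3 - 2*k**2 + 2*k - 6)*factorial(k + 1)/(2*2**k) matches t_k.

s_k = (k**2 - 4*k + 1)*factorial(k + 1)/2**k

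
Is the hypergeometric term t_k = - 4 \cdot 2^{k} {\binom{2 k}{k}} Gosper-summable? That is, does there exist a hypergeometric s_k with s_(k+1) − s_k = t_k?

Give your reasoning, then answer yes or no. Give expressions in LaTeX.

No — key equation has no polynomial f.

r(k) = 4*(2*k + 1)/(k + 1) after simplifying.
Factor: A=8*k + 4; B=k + 1; C=1.
Need (8*k + 4)·f(k+1) − (k)·f(k) = 1.
From deg A=1, deg B=1, deg C=0: d=-1.
deg f ≤ -1 is impossible — no certificate.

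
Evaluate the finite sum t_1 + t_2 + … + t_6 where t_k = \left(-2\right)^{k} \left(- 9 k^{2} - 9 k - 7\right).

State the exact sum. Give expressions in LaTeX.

The ratio is 2*(-9*k**2 - 27*k - 25)/(9*k**2 + 9*k + 7).
Normal form (A,B,C) = (-2, 1, k**2 + k + 7/9).
Solve (-2)·f(k+1) − (1)·f(k) = k**2 + k + 7/9.
Bound: deg f ≤ 2.
Match coefficients ⇒ f(k) = -(3*k**2 - k + 1)/9.
So s_k = (B(k−1)f/C)·t_k = (-(3*k**2 - k + 1)/(9*k**2 + 9*k + 7))·t_k = (-2)**k*(3*k**2 - k + 1).
s_(k+1) − s_k = (-2)**k*(-9*k**2 - 9*k - 7) = t_k.
Evaluate s at k=7 and k=1: -18048 and -6; difference -18042.

Σ = -18042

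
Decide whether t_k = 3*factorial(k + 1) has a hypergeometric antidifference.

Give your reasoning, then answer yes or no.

No — t_k has no hypergeometric antidifference.

Compute t_(k+1)/t_k: get k + 2.
A = k + 2, B = 1, C = 1.
Set up (k + 2)·f(k+1) − (1)·f(k) − (1) = 0.
Bound: deg f ≤ -1.
Negative degree bound (-1): no f exists, t_k not Gosper-summable.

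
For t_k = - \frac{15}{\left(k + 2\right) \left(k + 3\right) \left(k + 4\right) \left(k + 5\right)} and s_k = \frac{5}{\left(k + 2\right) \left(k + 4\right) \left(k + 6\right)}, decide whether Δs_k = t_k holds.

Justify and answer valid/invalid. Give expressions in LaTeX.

s_(k+1) = 5/((k + 3)*(k + 5)*(k + 7))
s_(k+1) − s_k = 5/((k + 3)*(k + 5)*(k + 7)) - 5/((k + 2)*(k + 4)*(k + 6))
(s_(k+1) − s_k) − t_k = 15*(4*k + 23)/(k**6 + 27*k**5 + 295*k**4 + 1665*k**3 + 5104*k**2 + 8028*k + 5040)

Invalid: residual \frac{15 \left(4 k + 23\right)}{k^{6} + 27 k^{5} + 295 k^{4} + 1665 k^{3} + 5104 k^{2} + 8028 k + 5040} ≠ 0.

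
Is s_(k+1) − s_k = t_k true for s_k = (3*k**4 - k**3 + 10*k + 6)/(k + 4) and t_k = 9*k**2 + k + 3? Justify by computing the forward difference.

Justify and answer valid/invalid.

Invalid: residual 3*(-6*k**3 - 41*k**2 - 3*k - 6)/(k**2 + 9*k + 20) ≠ 0.

s_(k+1) = (10*k + 3*(k + 1)**4 - (k + 1)**3 + 16)/(k + 5)
s_(k+1) − s_k = (9*k**4 + 64*k**3 + 69*k**2 + 38*k + 42)/(k**2 + 9*k + 20)
(s_(k+1) − s_k) − t_k = 3*(-6*k**3 - 41*k**2 - 3*k - 6)/(k**2 + 9*k + 20)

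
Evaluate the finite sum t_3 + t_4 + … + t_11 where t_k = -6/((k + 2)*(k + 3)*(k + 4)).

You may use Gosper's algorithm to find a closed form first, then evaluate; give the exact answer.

The ratio is (k + 2)/(k + 5).
Gosper form: A/B · C(k+1)/C(k) with A=k + 2, B=k + 5, C=1.
Key eq: (k + 2)·f(k+1) = (k + 4)·f(k) + (1).
Degrees (1,1,0) ⇒ d ≤ 2.
Match coefficients ⇒ f(k) = k*(k + 5)/12.
R(k) = B(k−1)·f(k)/C(k) = k*(k + 4)*(k + 5)/12; s_k = R·t_k = k*(-k - 5)/(2*(k + 2)*(k + 3)).
Verify: -6/(k**3 + 9*k**2 + 26*k + 24) matches t_k.
Telescoping: Σ = s_(12) − s_(3) = -17/35 − (-2/5) = -3/35.

Σ = -3/35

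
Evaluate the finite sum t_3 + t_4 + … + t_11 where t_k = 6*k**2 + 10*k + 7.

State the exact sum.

Σ = 3699

The ratio is (6*k**2 + 22*k + 23)/(6*k**2 + 10*k + 7).
A = 1, B = 1, C = k**2 + 5*k/3 + 7/6.
f must satisfy (1)·f(k+1) − (1)·f(k) = k**2 + 5*k/3 + 7/6.
From deg A=0, deg B=0, deg C=2: d=3.
Match coefficients ⇒ f(k) = k*(2*k**2 + 2*k + 3)/6.
Get s_k = R·t_k = k*(2*k**2 + 2*k + 3) with R(k) = B(k−1)f(k)/C(k) = k*(2*k**2 + 2*k + 3)/(6*k**2 + 10*k + 7).
Verify: 6*k**2 + 10*k + 7 matches t_k.
Evaluate s at k=12 and k=3: 3780 and 81; difference 3699.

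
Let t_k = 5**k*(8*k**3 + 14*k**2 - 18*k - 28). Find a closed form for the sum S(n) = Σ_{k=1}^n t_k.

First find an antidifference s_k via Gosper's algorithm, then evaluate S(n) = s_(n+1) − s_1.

The ratio is 5*(4*k**3 + 19*k**2 + 17*k - 12)/(4*k**3 + 7*k**2 - 9*k - 14).
Normal form (A,B,C) = (5, 1, k**3 + 7*k**2/4 - 9*k/4 - 7/2).
Key eq: (5)·f(k+1) = (1)·f(k) + (k**3 + 7*k**2/4 - 9*k/4 - 7/2).
Degrees (0,0,3) ⇒ d ≤ 3.
Solve for f: f(k) = (k**3 - 2*k**2 - k - 1)/4 (degree 3 ≤ 3).
So s_k = (B(k−1)f/C)·t_k = ((k**3 - 2*k**2 - k - 1)/((k + 2)*(4*k**2 - k - 7)))·t_k = 2*5**k*(k**3 - 2*k**2 - k - 1).
Δs = 5**k*(8*k**3 + 14*k**2 - 18*k - 28), as required.
s_(n+1) = 10*5**n*(n**3 + n**2 - 2*n - 3) and s_(1) = -30, so S(n) = 10*5**n*n**3 + 10*5**n*n**2 - 20*5**n*n - 30*5**n + 30.

S(n) = 10*5**n*n**3 + 10*5**n*n**2 - 20*5**n*n - 30*5**n + 30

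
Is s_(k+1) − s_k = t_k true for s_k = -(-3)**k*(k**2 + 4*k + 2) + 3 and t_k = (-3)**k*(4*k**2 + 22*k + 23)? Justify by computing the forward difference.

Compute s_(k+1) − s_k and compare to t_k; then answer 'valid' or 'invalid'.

Valid: the claim telescopes to t_k.

s_(k+1) = 3*(-3)**k*(4*k + (k + 1)**2 + 6) + 3
s_(k+1) − s_k = (-3)**k*(4*k**2 + 22*k + 23)
(s_(k+1) − s_k) − t_k = 0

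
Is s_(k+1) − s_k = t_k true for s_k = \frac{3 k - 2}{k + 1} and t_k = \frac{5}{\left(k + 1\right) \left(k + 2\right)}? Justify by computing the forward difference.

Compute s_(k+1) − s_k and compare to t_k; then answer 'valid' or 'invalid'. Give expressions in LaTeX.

s_(k+1) = (3*k + 1)/(k + 2)
s_(k+1) − s_k = 5/(k**2 + 3*k + 2)
(s_(k+1) − s_k) − t_k = 0

valid (s_(k+1) − s_k reduces to t_k)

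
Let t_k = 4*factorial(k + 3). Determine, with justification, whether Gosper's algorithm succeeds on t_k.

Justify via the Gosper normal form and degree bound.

No — t_k has no hypergeometric antidifference.

Step 1: r(k) = k + 4.
Take A(k)=k + 4, B(k)=1, C(k)=1.
f must satisfy (k + 4)·f(k+1) − (1)·f(k) = 1.
Degrees (1,0,0) ⇒ d ≤ -1.
d = -1 < 0 ⇒ no nonzero polynomial f; not summable.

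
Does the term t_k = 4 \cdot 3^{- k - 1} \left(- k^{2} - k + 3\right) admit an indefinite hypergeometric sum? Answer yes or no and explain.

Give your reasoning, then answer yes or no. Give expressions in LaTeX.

Yes. s_k = 3^{- k} \left(2 k^{2} + 4 k - 3\right).

Compute t_(k+1)/t_k: get (k + (k + 1)**2 - 2)/(3*(k**2 + k - 3)).
So A=1/3 and B=1, with C=k**2 + k - 3.
f must satisfy (1/3)·f(k+1) − (1)·f(k) = k**2 + k - 3.
deg f ≤ 2 (via 0,0,2).
Coefficient equations give f(k) = -3*(2*k**2 + 4*k - 3)/4.
R(k) = B(k−1)·f(k)/C(k) = -3*(2*k**2 + 4*k - 3)/(4*(k**2 + k - 3)); s_k = R·t_k = (2*k**2 + 4*k - 3)/3**k.
Verify: 4*3**(-k - 1)*(-k**2 - k + 3) matches t_k.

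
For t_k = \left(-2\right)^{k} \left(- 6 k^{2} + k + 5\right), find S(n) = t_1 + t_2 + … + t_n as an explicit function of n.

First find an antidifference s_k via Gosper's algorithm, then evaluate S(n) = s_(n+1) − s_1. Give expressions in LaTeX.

The ratio is 2*k*(-6*k - 11)/(6*k**2 - k - 5).
So A=-2 and B=1, with C=k**2 - k/6 - 5/6.
Set up (-2)·f(k+1) − (1)·f(k) − (k**2 - k/6 - 5/6) = 0.
Degrees (0,0,2) ⇒ d ≤ 2.
Match coefficients ⇒ f(k) = -(2*k**2 - 3*k - 1)/6.
Get s_k = R·t_k = (-2)**k*(2*k**2 - 3*k - 1) with R(k) = B(k−1)f(k)/C(k) = -(2*k**2 - 3*k - 1)/((k - 1)*(6*k + 5)).
Δs = (-2)**k*(-6*k**2 + k + 5), as required.
Evaluate: s_(n+1) = (-2)**(n + 1)*(2*n**2 + n - 2); subtract s_(1) = 4 ⇒ S(n) = -4*(-2)**n*n**2 - 2*(-2)**n*n + 4*(-2)**n - 4.

S(n) = - 4 \left(-2\right)^{n} n^{2} - 2 \left(-2\right)^{n} n + 4 \left(-2\right)^{n} - 4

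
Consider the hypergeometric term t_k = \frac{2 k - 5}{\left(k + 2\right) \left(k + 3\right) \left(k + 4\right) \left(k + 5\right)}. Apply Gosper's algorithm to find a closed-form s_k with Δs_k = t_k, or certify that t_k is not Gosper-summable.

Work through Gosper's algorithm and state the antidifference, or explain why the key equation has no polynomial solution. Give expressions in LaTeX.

s_k = \frac{k \left(- k^{2} - 9 k - 50\right)}{24 \left(k + 2\right) \left(k + 3\right) \left(k + 4\right)}

Compute t_(k+1)/t_k: get (k + 2)*(2*k - 3)/((k + 6)*(2*k - 5)).
Gosper form: A/B · C(k+1)/C(k) with A=k + 2, B=k + 6, C=k - 5/2.
Set up (k + 2)·f(k+1) − (k + 5)·f(k) − (k - 5/2) = 0.
From deg A=1, deg B=1, deg C=1: d=3.
Solving with deg f ≤ 3: f(k) = -k*(k**2 + 9*k + 50)/48.
R(k) = B(k−1)·f(k)/C(k) = -k*(k + 5)*(k**2 + 9*k + 50)/(24*(2*k - 5)); s_k = R·t_k = k*(-k**2 - 9*k - 50)/(24*(k + 2)*(k + 3)*(k + 4)).
Δs = (2*k - 5)/(k**4 + 14*k**3 + 71*k**2 + 154*k + 120), as required.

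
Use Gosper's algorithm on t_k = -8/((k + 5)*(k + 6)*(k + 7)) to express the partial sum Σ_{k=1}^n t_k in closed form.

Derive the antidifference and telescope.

S(n) = 2*n*(-n - 13)/(21*(n**2 + 13*n + 42))

The ratio is (k + 5)/(k + 8).
A = k + 5, B = k + 8, C = 1.
Solve (k + 5)·f(k+1) − (k + 7)·f(k) = 1.
Bound: deg f ≤ 2.
A polynomial solution: f(k) = k*(k + 11)/60.
So s_k = (B(k−1)f/C)·t_k = (k*(k + 7)*(k + 11)/60)·t_k = 2*k*(-k - 11)/(15*(k + 5)*(k + 6)).
Check: Δs_k = -8/(k**3 + 18*k**2 + 107*k + 210). ✓
Σ_(k=1)^n t_k = s_(n+1) − s_(1) = (2*(-n**2 - 13*n - 12)/(15*(n**2 + 13*n + 42))) − (-4/105), i.e. 2*n*(-n - 13)/(21*(n**2 + 13*n + 42)).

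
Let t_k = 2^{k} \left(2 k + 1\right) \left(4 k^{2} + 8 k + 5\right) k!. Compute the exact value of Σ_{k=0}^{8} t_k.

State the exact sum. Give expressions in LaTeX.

Σ = 59640053763

Ratio r(k) = 2*(8*k**4 + 52*k**3 + 126*k**2 + 133*k + 51)/(8*k**3 + 20*k**2 + 18*k + 5).
Factor: A=2*k + 2; B=1; C=k**3 + 5*k**2/2 + 9*k/4 + 5/8.
Need (2*k + 2)·f(k+1) − (1)·f(k) = k**3 + 5*k**2/2 + 9*k/4 + 5/8.
d = 2 from the (1,0,3) case.
Solve for f: f(k) = (4*k**2 - 3)/8 (degree 2 ≤ 2).
So s_k = (B(k−1)f/C)·t_k = ((4*k**2 - 3)/((2*k + 1)*(4*k**2 + 8*k + 5)))·t_k = 2**k*(4*k**2 - 3)*factorial(k).
Δs = 2**k*(2*k + 1)*(4*k**2 + 8*k + 5)*factorial(k), as required.
Evaluate s at k=9 and k=0: 59640053760 and -3; difference 59640053763.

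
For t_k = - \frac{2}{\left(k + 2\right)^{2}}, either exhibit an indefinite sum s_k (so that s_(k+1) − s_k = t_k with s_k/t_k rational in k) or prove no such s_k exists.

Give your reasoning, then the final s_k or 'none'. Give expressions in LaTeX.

The ratio is (k + 2)**2/(k + 3)**2.
Factor: A=k**2 + 4*k + 4; B=k**2 + 6*k + 9; C=1.
Key eq: (k**2 + 4*k + 4)·f(k+1) = (k**2 + 4*k + 4)·f(k) + (1).
d = 0 from the (2,2,0) case.
f = c0 ⇒ A·f(k+1) − B(k−1)·f(k) − C = -1. The system {-1 = 0} is inconsistent; no antidifference.

none (Gosper's algorithm certifies no s_k)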